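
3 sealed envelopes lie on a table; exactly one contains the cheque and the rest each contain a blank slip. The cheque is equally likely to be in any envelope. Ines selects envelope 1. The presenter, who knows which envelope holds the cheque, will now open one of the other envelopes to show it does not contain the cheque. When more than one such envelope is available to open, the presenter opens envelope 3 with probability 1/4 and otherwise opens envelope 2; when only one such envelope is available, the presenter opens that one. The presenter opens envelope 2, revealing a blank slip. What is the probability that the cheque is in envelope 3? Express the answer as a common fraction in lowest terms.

Consider each possible location of the cheque in turn.
If it is in envelope 1 (prior 1/3): envelope 3 is available but not opened, probability 3/4; weight (1/3)·(3/4) = 1/4.
If it is in envelope 2 (prior 1/3): the presenter opened envelope 2, so this case is ruled out; weight (1/3)·0 = 0.
If it is in envelope 3 (prior 1/3): only envelope 2 is available, probability 1; weight (1/3)·1 = 1/3.
The weights sum to 7/12.
So P(the cheque in envelope 3 | the presenter opened envelope 2) = (1/3) / (7/12) = 4/7.

4/7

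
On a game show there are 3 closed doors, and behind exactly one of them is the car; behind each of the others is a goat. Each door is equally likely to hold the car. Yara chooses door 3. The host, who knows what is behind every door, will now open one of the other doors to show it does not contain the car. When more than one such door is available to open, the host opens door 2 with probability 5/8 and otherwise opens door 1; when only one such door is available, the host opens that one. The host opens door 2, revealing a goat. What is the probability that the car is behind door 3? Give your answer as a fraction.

Consider each possible location of the car in turn.
If it is behind door 1 (prior 1/3): only door 2 is available, probability 1; weight (1/3)·1 = 1/3.
If it is behind door 2 (prior 1/3): the host opened door 2, so this case is ruled out; weight (1/3)·0 = 0.
If it is behind door 3 (prior 1/3): door 2 is available, opened with probability 5/8; weight (1/3)·(5/8) = 5/24.
The weights sum to 13/24.
So P(the car behind door 3 | the host opened door 2) = (5/24) / (13/24) = 5/13.

5/13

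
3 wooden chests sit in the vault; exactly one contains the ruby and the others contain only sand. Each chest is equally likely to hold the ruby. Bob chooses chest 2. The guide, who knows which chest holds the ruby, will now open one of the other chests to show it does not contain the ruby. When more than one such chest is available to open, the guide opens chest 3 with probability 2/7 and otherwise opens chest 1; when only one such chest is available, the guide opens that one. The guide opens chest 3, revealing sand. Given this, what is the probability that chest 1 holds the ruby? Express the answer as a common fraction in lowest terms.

Condition on the true location of the ruby.
If it is in chest 1 (prior 1/3): only chest 3 is available, probability 1; weight (1/3)·1 = 1/3.
If it is in chest 2 (prior 1/3): chest 3 is available, opened with probability 2/7; weight (1/3)·(2/7) = 2/21.
If it is in chest 3 (prior 1/3): the guide opened chest 3, so this case is ruled out; weight (1/3)·0 = 0.
The weights sum to 3/7.
So P(the ruby in chest 1 | the guide opened chest 3) = (1/3) / (3/7) = 7/9.

7/9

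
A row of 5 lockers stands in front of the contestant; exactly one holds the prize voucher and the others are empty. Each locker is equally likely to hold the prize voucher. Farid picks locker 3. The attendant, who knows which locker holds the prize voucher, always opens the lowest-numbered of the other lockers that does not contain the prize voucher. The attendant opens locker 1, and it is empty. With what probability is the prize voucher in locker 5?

Apply Bayes' rule, conditioning on where the prize voucher actually is.
If it is in locker 1 (prior 1/5): the attendant opened locker 1, so this case is ruled out; weight (1/5)·0 = 0.
If it is in any of lockers 2, 3, 4, and 5 (prior 1/5 each): locker 1 is the lowest-numbered option available, probability 1; weight (1/5)·1 = 1/5 each.
The weights sum to 4/5.
So P(the prize voucher in locker 5 | the attendant opened locker 1) = (1/5) / (4/5) = 1/4.

1/4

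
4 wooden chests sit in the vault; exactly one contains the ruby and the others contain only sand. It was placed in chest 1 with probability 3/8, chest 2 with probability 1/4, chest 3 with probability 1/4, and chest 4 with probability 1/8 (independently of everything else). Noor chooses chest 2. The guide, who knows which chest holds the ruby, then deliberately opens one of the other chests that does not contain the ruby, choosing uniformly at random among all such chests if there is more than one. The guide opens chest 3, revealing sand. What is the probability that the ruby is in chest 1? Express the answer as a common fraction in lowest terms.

9/16

Apply Bayes' rule, conditioning on where the ruby actually is.
If it is in chest 1 (prior 3/8): the guide has 2 equally likely choices, so probability 1/2; weight (3/8)·(1/2) = 3/16.
If it is in chest 2 (prior 1/4): the guide has 3 equally likely choices, so probability 1/3; weight (1/4)·(1/3) = 1/12.
If it is in chest 3 (prior 1/4): the guide opened chest 3, so this case is ruled out; weight (1/4)·0 = 0.
If it is in chest 4 (prior 1/8): the guide has 2 equally likely choices, so probability 1/2; weight (1/8)·(1/2) = 1/16.
The weights sum to 1/3.
So P(the ruby in chest 1 | the guide opened chest 3) = (3/16) / (1/3) = 9/16.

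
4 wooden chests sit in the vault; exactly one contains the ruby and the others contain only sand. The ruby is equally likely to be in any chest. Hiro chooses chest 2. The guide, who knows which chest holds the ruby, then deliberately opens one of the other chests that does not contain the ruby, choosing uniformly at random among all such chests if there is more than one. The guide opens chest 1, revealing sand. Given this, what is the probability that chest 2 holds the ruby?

1/4

Consider each possible location of the ruby in turn.
If it is in chest 1 (prior 1/4): the guide opened chest 1, so this case is ruled out; weight (1/4)·0 = 0.
If it is in chest 2 (prior 1/4): the guide has 3 equally likely choices, so probability 1/3; weight (1/4)·(1/3) = 1/12.
If it is in either of chests 3 and 4 (prior 1/4 each): the guide has 2 equally likely choices, so probability 1/2; weight (1/4)·(1/2) = 1/8 each.
The weights sum to 1/3.
So P(the ruby in chest 2 | the guide opened chest 1) = (1/12) / (1/3) = 1/4.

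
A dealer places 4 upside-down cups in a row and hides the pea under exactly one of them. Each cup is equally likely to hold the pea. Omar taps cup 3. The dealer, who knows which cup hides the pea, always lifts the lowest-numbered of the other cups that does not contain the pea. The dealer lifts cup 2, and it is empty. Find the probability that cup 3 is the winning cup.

Apply Bayes' rule, conditioning on where the pea actually is.
If it is under cup 1 (prior 1/4): cup 2 is the lowest-numbered option available, probability 1; weight (1/4)·1 = 1/4.
If it is under cup 2 (prior 1/4): the dealer opened cup 2, so this case is ruled out; weight (1/4)·0 = 0.
If it is under either of cups 3 and 4 (prior 1/4 each): the dealer would have opened cup 1 instead, probability 0; weight (1/4)·0 = 0 each.
The weights sum to 1/4.
So P(the pea under cup 3 | the dealer opened cup 2) = 0 / (1/4) = 0.

0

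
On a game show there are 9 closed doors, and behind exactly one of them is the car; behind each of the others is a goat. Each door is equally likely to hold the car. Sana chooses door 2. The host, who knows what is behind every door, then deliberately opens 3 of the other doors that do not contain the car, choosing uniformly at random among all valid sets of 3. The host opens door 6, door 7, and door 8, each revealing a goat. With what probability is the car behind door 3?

Condition on the true location of the car.
If it is behind any of doors 1, 3, 4, 5, and 9 (prior 1/9 each): the host has 35 equally likely choices, so probability 1/35; weight (1/9)·(1/35) = 1/315 each.
If it is behind door 2 (prior 1/9): the host has 56 equally likely choices, so probability 1/56; weight (1/9)·(1/56) = 1/504.
If it is behind any of doors 6, 7, and 8 (prior 1/9 each): that door was opened and seen not to hold the prize — ruled out; weight (1/9)·0 = 0 each.
The weights sum to 1/56.
So P(the car behind door 3 | the host opened door 6, door 7, and door 8) = (1/315) / (1/56) = 8/45.

8/45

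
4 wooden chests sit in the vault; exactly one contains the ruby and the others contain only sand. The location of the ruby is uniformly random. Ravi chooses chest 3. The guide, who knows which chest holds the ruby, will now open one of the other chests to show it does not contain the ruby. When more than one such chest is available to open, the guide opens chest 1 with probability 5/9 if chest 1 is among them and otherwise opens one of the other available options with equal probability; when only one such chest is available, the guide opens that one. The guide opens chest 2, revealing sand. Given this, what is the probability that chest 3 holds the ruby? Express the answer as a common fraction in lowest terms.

4/21

Condition on the true location of the ruby.
If it is in chest 1 (prior 1/4): chest 1 holds the prize so is unavailable; the guide chooses uniformly among the 2 others, probability 1/2; weight (1/4)·(1/2) = 1/8.
If it is in chest 2 (prior 1/4): the guide opened chest 2, so this case is ruled out; weight (1/4)·0 = 0.
If it is in chest 3 (prior 1/4): chest 1 is available but not opened; chest 2 gets probability (1 − 5/9)/2 = 2/9; weight (1/4)·(2/9) = 1/18.
If it is in chest 4 (prior 1/4): chest 1 is available but not opened, probability 4/9; weight (1/4)·(4/9) = 1/9.
The weights sum to 7/24.
So P(the ruby in chest 3 | the guide opened chest 2) = (1/18) / (7/24) = 4/21.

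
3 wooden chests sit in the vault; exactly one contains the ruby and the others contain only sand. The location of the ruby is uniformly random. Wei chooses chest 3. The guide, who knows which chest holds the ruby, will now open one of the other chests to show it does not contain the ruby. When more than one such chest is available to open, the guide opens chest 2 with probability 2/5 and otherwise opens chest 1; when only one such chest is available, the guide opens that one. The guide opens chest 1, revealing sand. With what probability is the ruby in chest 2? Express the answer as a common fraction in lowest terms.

5/8

Apply Bayes' rule, conditioning on where the ruby actually is.
If it is in chest 1 (prior 1/3): the guide opened chest 1, so this case is ruled out; weight (1/3)·0 = 0.
If it is in chest 2 (prior 1/3): only chest 1 is available, probability 1; weight (1/3)·1 = 1/3.
If it is in chest 3 (prior 1/3): chest 2 is available but not opened, probability 3/5; weight (1/3)·(3/5) = 1/5.
The weights sum to 8/15.
So P(the ruby in chest 2 | the guide opened chest 1) = (1/3) / (8/15) = 5/8.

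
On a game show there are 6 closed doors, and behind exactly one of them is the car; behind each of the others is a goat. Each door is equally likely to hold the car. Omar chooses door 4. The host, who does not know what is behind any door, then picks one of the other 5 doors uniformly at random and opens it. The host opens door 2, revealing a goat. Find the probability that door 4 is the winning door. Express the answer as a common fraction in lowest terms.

1/5

Because the host chose which door to open without knowing where the car is, the choice is independent of the prize location. Learning that door 2 does not hold the car simply rules out that one location and leaves the remaining 5 doors still equally likely by symmetry.
So P(the car behind door 4) = 1/5.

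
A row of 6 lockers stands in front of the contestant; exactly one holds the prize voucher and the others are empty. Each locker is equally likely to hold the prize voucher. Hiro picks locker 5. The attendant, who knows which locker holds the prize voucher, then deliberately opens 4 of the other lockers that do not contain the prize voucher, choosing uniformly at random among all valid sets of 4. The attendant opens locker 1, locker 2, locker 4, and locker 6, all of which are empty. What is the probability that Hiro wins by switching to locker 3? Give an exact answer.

5/6

Apply Bayes' rule, conditioning on where the prize voucher actually is.
If it is in any of lockers 1, 2, 4, and 6 (prior 1/6 each): that locker was opened and seen not to hold the prize — ruled out; weight (1/6)·0 = 0 each.
If it is in locker 3 (prior 1/6): the attendant has no choice, probability 1; weight (1/6)·1 = 1/6.
If it is in locker 5 (prior 1/6): the attendant has 5 equally likely choices, so probability 1/5; weight (1/6)·(1/5) = 1/30.
The weights sum to 1/5.
So P(the prize voucher in locker 3 | the attendant opened locker 1, locker 2, locker 4, and locker 6) = (1/6) / (1/5) = 5/6.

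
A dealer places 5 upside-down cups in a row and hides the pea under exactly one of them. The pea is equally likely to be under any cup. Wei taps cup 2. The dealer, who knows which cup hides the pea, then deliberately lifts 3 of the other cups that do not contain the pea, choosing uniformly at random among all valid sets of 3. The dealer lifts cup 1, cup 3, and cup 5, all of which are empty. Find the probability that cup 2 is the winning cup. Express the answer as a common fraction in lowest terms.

Apply Bayes' rule, conditioning on where the pea actually is.
If it is under any of cups 1, 3, and 5 (prior 1/5 each): that cup was opened and seen not to hold the prize — ruled out; weight (1/5)·0 = 0 each.
If it is under cup 2 (prior 1/5): the dealer has 4 equally likely choices, so probability 1/4; weight (1/5)·(1/4) = 1/20.
If it is under cup 4 (prior 1/5): the dealer has no choice, probability 1; weight (1/5)·1 = 1/5.
The weights sum to 1/4.
So P(the pea under cup 2 | the dealer opened cup 1, cup 3, and cup 5) = (1/20) / (1/4) = 1/5.

1/5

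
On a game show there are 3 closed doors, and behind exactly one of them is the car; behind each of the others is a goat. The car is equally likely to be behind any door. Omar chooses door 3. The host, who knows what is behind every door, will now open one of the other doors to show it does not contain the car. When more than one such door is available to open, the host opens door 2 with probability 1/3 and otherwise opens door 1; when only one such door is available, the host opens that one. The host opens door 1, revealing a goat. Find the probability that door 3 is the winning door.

2/5

Condition on the true location of the car.
If it is behind door 1 (prior 1/3): the host opened door 1, so this case is ruled out; weight (1/3)·0 = 0.
If it is behind door 2 (prior 1/3): only door 1 is available, probability 1; weight (1/3)·1 = 1/3.
If it is behind door 3 (prior 1/3): door 2 is available but not opened, probability 2/3; weight (1/3)·(2/3) = 2/9.
The weights sum to 5/9.
So P(the car behind door 3 | the host opened door 1) = (2/9) / (5/9) = 2/5.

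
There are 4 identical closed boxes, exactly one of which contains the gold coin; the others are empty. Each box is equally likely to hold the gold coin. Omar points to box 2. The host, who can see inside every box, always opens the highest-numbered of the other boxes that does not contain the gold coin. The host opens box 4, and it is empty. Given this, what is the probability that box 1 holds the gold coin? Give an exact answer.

1/3

Consider each possible location of the gold coin in turn.
If it is in any of boxes 1, 2, and 3 (prior 1/4 each): box 4 is the highest-numbered option available, probability 1; weight (1/4)·1 = 1/4 each.
If it is in box 4 (prior 1/4): the host opened box 4, so this case is ruled out; weight (1/4)·0 = 0.
The weights sum to 3/4.
So P(the gold coin in box 1 | the host opened box 4) = (1/4) / (3/4) = 1/3.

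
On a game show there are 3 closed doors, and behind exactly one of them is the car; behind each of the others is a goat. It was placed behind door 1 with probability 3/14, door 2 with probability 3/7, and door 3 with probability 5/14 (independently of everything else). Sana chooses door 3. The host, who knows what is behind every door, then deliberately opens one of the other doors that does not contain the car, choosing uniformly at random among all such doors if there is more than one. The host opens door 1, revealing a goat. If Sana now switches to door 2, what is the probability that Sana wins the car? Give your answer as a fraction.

Consider each possible location of the car in turn.
If it is behind door 1 (prior 3/14): the host opened door 1, so this case is ruled out; weight (3/14)·0 = 0.
If it is behind door 2 (prior 3/7): the host has no choice, probability 1; weight (3/7)·1 = 3/7.
If it is behind door 3 (prior 5/14): the host has 2 equally likely choices, so probability 1/2; weight (5/14)·(1/2) = 5/28.
The weights sum to 17/28.
So P(the car behind door 2 | the host opened door 1) = (3/7) / (17/28) = 12/17.

12/17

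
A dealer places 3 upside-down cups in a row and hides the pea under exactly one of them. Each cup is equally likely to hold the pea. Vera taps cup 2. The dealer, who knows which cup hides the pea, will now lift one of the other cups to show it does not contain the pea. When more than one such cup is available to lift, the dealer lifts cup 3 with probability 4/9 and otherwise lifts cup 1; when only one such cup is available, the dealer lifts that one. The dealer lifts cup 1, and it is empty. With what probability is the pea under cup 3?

Condition on the true location of the pea.
If it is under cup 1 (prior 1/3): the dealer opened cup 1, so this case is ruled out; weight (1/3)·0 = 0.
If it is under cup 2 (prior 1/3): cup 3 is available but not opened, probability 5/9; weight (1/3)·(5/9) = 5/27.
If it is under cup 3 (prior 1/3): only cup 1 is available, probability 1; weight (1/3)·1 = 1/3.
The weights sum to 14/27.
So P(the pea under cup 3 | the dealer opened cup 1) = (1/3) / (14/27) = 9/14.

9/14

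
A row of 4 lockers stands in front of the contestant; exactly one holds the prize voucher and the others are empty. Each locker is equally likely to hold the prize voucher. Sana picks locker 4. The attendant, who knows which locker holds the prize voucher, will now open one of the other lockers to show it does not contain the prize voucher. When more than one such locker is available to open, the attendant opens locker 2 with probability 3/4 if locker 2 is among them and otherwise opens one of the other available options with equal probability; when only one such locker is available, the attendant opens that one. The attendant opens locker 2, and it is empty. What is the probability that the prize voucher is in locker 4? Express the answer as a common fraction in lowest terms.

Condition on the true location of the prize voucher.
If it is in any of lockers 1, 3, and 4 (prior 1/4 each): locker 2 is available, opened with probability 3/4; weight (1/4)·(3/4) = 3/16 each.
If it is in locker 2 (prior 1/4): the attendant opened locker 2, so this case is ruled out; weight (1/4)·0 = 0.
The weights sum to 9/16.
So P(the prize voucher in locker 4 | the attendant opened locker 2) = (3/16) / (9/16) = 1/3.

1/3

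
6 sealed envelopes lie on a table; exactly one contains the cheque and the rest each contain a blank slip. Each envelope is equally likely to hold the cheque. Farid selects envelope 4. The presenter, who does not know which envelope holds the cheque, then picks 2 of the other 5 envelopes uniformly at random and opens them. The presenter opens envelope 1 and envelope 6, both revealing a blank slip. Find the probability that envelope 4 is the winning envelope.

1/4

Because the presenter chose which envelopes to open without knowing where the cheque is, the choice is independent of the prize location. Learning that none of the 2 opened envelopes holds the cheque simply rules out those 2 locations and leaves the remaining 4 envelopes still equally likely by symmetry.
So P(the cheque in envelope 4) = 1/4.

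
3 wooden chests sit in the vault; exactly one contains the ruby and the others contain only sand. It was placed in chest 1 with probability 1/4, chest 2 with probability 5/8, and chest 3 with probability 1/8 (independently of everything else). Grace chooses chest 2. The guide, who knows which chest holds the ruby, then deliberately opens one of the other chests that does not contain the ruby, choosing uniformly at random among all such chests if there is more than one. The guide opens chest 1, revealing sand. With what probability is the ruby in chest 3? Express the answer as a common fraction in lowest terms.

Apply Bayes' rule, conditioning on where the ruby actually is.
If it is in chest 1 (prior 1/4): the guide opened chest 1, so this case is ruled out; weight (1/4)·0 = 0.
If it is in chest 2 (prior 5/8): the guide has 2 equally likely choices, so probability 1/2; weight (5/8)·(1/2) = 5/16.
If it is in chest 3 (prior 1/8): the guide has no choice, probability 1; weight (1/8)·1 = 1/8.
The weights sum to 7/16.
So P(the ruby in chest 3 | the guide opened chest 1) = (1/8) / (7/16) = 2/7.

2/7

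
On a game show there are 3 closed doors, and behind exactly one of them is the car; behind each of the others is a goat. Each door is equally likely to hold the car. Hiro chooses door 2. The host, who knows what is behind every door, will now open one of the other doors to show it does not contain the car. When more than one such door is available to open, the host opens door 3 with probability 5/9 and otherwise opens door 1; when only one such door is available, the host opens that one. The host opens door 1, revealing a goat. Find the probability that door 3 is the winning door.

Apply Bayes' rule, conditioning on where the car actually is.
If it is behind door 1 (prior 1/3): the host opened door 1, so this case is ruled out; weight (1/3)·0 = 0.
If it is behind door 2 (prior 1/3): door 3 is available but not opened, probability 4/9; weight (1/3)·(4/9) = 4/27.
If it is behind door 3 (prior 1/3): only door 1 is available, probability 1; weight (1/3)·1 = 1/3.
The weights sum to 13/27.
So P(the car behind door 3 | the host opened door 1) = (1/3) / (13/27) = 9/13.

9/13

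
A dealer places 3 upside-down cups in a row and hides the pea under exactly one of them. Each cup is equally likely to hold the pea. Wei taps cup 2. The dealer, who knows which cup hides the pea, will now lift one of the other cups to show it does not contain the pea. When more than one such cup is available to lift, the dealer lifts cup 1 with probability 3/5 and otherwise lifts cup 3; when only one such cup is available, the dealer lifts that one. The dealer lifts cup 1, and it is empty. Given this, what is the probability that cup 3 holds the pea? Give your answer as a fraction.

Consider each possible location of the pea in turn.
If it is under cup 1 (prior 1/3): the dealer opened cup 1, so this case is ruled out; weight (1/3)·0 = 0.
If it is under cup 2 (prior 1/3): cup 1 is available, opened with probability 3/5; weight (1/3)·(3/5) = 1/5.
If it is under cup 3 (prior 1/3): only cup 1 is available, probability 1; weight (1/3)·1 = 1/3.
The weights sum to 8/15.
So P(the pea under cup 3 | the dealer opened cup 1) = (1/3) / (8/15) = 5/8.

5/8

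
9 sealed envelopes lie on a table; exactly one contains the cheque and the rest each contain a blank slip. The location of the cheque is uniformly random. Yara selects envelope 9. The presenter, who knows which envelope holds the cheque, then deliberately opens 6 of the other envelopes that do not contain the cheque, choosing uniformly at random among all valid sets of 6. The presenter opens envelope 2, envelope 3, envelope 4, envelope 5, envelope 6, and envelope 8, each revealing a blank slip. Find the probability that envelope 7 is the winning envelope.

Apply Bayes' rule, conditioning on where the cheque actually is.
If it is in either of envelopes 1 and 7 (prior 1/9 each): the presenter has 7 equally likely choices, so probability 1/7; weight (1/9)·(1/7) = 1/63 each.
If it is in any of envelopes 2, 3, 4, 5, 6, and 8 (prior 1/9 each): that envelope was opened and seen not to hold the prize — ruled out; weight (1/9)·0 = 0 each.
If it is in envelope 9 (prior 1/9): the presenter has 28 equally likely choices, so probability 1/28; weight (1/9)·(1/28) = 1/252.
The weights sum to 1/28.
So P(the cheque in envelope 7 | the presenter opened envelope 2, envelope 3, envelope 4, envelope 5, envelope 6, and envelope 8) = (1/63) / (1/28) = 4/9.

4/9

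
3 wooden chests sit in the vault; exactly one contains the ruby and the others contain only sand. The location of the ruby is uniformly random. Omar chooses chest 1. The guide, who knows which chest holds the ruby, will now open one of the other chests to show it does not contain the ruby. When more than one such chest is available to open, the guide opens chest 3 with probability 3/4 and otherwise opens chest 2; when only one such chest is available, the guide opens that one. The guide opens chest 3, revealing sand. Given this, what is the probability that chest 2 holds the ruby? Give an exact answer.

Condition on the true location of the ruby.
If it is in chest 1 (prior 1/3): chest 3 is available, opened with probability 3/4; weight (1/3)·(3/4) = 1/4.
If it is in chest 2 (prior 1/3): only chest 3 is available, probability 1; weight (1/3)·1 = 1/3.
If it is in chest 3 (prior 1/3): the guide opened chest 3, so this case is ruled out; weight (1/3)·0 = 0.
The weights sum to 7/12.
So P(the ruby in chest 2 | the guide opened chest 3) = (1/3) / (7/12) = 4/7.

4/7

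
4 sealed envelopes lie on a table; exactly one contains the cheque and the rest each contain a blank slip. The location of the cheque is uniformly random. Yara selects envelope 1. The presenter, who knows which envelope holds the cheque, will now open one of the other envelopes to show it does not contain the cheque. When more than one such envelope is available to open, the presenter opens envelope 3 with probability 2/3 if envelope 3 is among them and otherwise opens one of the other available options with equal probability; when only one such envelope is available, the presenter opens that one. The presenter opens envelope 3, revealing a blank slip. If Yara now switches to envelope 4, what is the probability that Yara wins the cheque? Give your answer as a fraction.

1/3

Condition on the true location of the cheque.
If it is in any of envelopes 1, 2, and 4 (prior 1/4 each): envelope 3 is available, opened with probability 2/3; weight (1/4)·(2/3) = 1/6 each.
If it is in envelope 3 (prior 1/4): the presenter opened envelope 3, so this case is ruled out; weight (1/4)·0 = 0.
The weights sum to 1/2.
So P(the cheque in envelope 4 | the presenter opened envelope 3) = (1/6) / (1/2) = 1/3.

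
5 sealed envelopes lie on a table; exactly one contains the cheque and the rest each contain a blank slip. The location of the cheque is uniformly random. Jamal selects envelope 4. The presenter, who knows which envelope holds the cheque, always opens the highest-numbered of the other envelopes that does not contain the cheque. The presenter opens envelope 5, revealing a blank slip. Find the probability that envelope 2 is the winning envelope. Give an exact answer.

1/4

Condition on the true location of the cheque.
If it is in any of envelopes 1, 2, 3, and 4 (prior 1/5 each): envelope 5 is the highest-numbered option available, probability 1; weight (1/5)·1 = 1/5 each.
If it is in envelope 5 (prior 1/5): the presenter opened envelope 5, so this case is ruled out; weight (1/5)·0 = 0.
The weights sum to 4/5.
So P(the cheque in envelope 2 | the presenter opened envelope 5) = (1/5) / (4/5) = 1/4.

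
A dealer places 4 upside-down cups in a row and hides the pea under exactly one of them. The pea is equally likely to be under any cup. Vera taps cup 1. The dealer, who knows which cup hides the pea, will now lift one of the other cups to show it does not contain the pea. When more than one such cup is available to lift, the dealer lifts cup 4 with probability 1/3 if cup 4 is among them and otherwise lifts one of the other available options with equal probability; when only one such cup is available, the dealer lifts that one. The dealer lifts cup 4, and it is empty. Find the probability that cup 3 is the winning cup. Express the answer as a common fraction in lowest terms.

Apply Bayes' rule, conditioning on where the pea actually is.
If it is under any of cups 1, 2, and 3 (prior 1/4 each): cup 4 is available, opened with probability 1/3; weight (1/4)·(1/3) = 1/12 each.
If it is under cup 4 (prior 1/4): the dealer opened cup 4, so this case is ruled out; weight (1/4)·0 = 0.
The weights sum to 1/4.
So P(the pea under cup 3 | the dealer opened cup 4) = (1/12) / (1/4) = 1/3.

1/3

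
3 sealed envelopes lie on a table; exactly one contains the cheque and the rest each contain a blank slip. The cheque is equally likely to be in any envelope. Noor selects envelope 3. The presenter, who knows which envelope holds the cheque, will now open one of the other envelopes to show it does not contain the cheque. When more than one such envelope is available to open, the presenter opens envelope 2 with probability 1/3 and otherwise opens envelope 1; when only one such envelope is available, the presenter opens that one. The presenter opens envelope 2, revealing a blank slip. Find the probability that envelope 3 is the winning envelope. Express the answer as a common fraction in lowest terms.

Condition on the true location of the cheque.
If it is in envelope 1 (prior 1/3): only envelope 2 is available, probability 1; weight (1/3)·1 = 1/3.
If it is in envelope 2 (prior 1/3): the presenter opened envelope 2, so this case is ruled out; weight (1/3)·0 = 0.
If it is in envelope 3 (prior 1/3): envelope 2 is available, opened with probability 1/3; weight (1/3)·(1/3) = 1/9.
The weights sum to 4/9.
So P(the cheque in envelope 3 | the presenter opened envelope 2) = (1/9) / (4/9) = 1/4.

1/4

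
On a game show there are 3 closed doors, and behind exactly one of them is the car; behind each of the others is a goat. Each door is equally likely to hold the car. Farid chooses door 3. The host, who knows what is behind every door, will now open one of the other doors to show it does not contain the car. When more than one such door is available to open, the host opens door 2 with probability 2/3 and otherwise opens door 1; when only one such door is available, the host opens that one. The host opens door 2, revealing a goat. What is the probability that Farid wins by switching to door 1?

3/5

Consider each possible location of the car in turn.
If it is behind door 1 (prior 1/3): only door 2 is available, probability 1; weight (1/3)·1 = 1/3.
If it is behind door 2 (prior 1/3): the host opened door 2, so this case is ruled out; weight (1/3)·0 = 0.
If it is behind door 3 (prior 1/3): door 2 is available, opened with probability 2/3; weight (1/3)·(2/3) = 2/9.
The weights sum to 5/9.
So P(the car behind door 1 | the host opened door 2) = (1/3) / (5/9) = 3/5.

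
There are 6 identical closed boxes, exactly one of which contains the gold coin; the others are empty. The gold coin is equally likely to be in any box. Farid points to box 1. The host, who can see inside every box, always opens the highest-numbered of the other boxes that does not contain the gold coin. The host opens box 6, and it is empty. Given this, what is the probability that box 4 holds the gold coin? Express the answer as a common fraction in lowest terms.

1/5

Consider each possible location of the gold coin in turn.
If it is in any of boxes 1, 2, 3, 4, and 5 (prior 1/6 each): box 6 is the highest-numbered option available, probability 1; weight (1/6)·1 = 1/6 each.
If it is in box 6 (prior 1/6): the host opened box 6, so this case is ruled out; weight (1/6)·0 = 0.
The weights sum to 5/6.
So P(the gold coin in box 4 | the host opened box 6) = (1/6) / (5/6) = 1/5.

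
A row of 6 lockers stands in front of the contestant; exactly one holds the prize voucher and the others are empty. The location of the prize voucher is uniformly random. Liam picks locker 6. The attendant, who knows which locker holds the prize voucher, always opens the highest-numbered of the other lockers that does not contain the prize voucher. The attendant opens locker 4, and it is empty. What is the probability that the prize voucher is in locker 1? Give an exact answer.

Condition on the true location of the prize voucher.
If it is in any of lockers 1, 2, 3, and 6 (prior 1/6 each): the attendant would have opened locker 5 instead, probability 0; weight (1/6)·0 = 0 each.
If it is in locker 4 (prior 1/6): the attendant opened locker 4, so this case is ruled out; weight (1/6)·0 = 0.
If it is in locker 5 (prior 1/6): locker 4 is the highest-numbered option available, probability 1; weight (1/6)·1 = 1/6.
The weights sum to 1/6.
So P(the prize voucher in locker 1 | the attendant opened locker 4) = 0 / (1/6) = 0.

0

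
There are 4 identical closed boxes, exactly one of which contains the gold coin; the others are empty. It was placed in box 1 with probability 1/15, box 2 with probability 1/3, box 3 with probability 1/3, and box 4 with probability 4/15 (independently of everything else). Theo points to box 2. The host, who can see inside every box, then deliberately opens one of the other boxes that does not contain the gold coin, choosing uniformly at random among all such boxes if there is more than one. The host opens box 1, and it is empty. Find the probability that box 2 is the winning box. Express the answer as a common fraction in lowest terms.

Condition on the true location of the gold coin.
If it is in box 1 (prior 1/15): the host opened box 1, so this case is ruled out; weight (1/15)·0 = 0.
If it is in box 2 (prior 1/3): the host has 3 equally likely choices, so probability 1/3; weight (1/3)·(1/3) = 1/9.
If it is in box 3 (prior 1/3): the host has 2 equally likely choices, so probability 1/2; weight (1/3)·(1/2) = 1/6.
If it is in box 4 (prior 4/15): the host has 2 equally likely choices, so probability 1/2; weight (4/15)·(1/2) = 2/15.
The weights sum to 37/90.
So P(the gold coin in box 2 | the host opened box 1) = (1/9) / (37/90) = 10/37.

10/37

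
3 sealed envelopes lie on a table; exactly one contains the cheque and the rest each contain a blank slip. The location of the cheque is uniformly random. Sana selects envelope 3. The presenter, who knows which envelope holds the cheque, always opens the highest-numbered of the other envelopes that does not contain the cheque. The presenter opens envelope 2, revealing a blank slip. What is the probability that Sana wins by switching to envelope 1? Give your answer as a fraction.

1/2

Condition on the true location of the cheque.
If it is in either of envelopes 1 and 3 (prior 1/3 each): envelope 2 is the highest-numbered option available, probability 1; weight (1/3)·1 = 1/3 each.
If it is in envelope 2 (prior 1/3): the presenter opened envelope 2, so this case is ruled out; weight (1/3)·0 = 0.
The weights sum to 2/3.
So P(the cheque in envelope 1 | the presenter opened envelope 2) = (1/3) / (2/3) = 1/2.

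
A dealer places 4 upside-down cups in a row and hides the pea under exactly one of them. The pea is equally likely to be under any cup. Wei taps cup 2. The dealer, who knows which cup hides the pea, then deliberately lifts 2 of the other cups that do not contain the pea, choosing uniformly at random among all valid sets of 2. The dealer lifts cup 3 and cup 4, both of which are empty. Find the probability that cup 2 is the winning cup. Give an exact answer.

1/4

Apply Bayes' rule, conditioning on where the pea actually is.
If it is under cup 1 (prior 1/4): the dealer has no choice, probability 1; weight (1/4)·1 = 1/4.
If it is under cup 2 (prior 1/4): the dealer has 3 equally likely choices, so probability 1/3; weight (1/4)·(1/3) = 1/12.
If it is under either of cups 3 and 4 (prior 1/4 each): that cup was opened and seen not to hold the prize — ruled out; weight (1/4)·0 = 0 each.
The weights sum to 1/3.
So P(the pea under cup 2 | the dealer opened cup 3 and cup 4) = (1/12) / (1/3) = 1/4.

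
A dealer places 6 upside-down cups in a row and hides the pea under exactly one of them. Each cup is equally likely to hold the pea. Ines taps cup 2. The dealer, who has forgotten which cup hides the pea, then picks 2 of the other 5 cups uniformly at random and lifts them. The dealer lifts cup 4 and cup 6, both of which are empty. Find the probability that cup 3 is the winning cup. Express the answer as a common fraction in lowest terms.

1/4

Consider each possible location of the pea in turn.
If it is under any of cups 1, 2, 3, and 5 (prior 1/6 each): the dealer picks exactly this set with probability 1/10 regardless, and none is the prize; weight (1/6)·(1/10) = 1/60 each.
If it is under either of cups 4 and 6 (prior 1/6 each): that cup was opened and seen not to hold the prize — ruled out; weight (1/6)·0 = 0 each.
The weights sum to 1/15.
So P(the pea under cup 3 | the dealer opened cup 4 and cup 6) = (1/60) / (1/15) = 1/4.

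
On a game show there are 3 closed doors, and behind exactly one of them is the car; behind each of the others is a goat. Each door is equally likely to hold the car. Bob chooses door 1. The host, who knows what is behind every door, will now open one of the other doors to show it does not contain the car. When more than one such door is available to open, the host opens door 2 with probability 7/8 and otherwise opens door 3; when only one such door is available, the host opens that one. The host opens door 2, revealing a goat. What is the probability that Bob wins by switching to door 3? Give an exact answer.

8/15

Apply Bayes' rule, conditioning on where the car actually is.
If it is behind door 1 (prior 1/3): door 2 is available, opened with probability 7/8; weight (1/3)·(7/8) = 7/24.
If it is behind door 2 (prior 1/3): the host opened door 2, so this case is ruled out; weight (1/3)·0 = 0.
If it is behind door 3 (prior 1/3): only door 2 is available, probability 1; weight (1/3)·1 = 1/3.
The weights sum to 5/8.
So P(the car behind door 3 | the host opened door 2) = (1/3) / (5/8) = 8/15.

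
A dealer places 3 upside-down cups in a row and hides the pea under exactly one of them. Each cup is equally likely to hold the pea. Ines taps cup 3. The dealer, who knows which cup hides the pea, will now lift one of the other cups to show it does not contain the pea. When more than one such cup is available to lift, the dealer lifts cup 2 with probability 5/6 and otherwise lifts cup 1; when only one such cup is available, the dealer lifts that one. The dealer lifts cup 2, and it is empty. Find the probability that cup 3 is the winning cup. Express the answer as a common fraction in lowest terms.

5/11

Condition on the true location of the pea.
If it is under cup 1 (prior 1/3): only cup 2 is available, probability 1; weight (1/3)·1 = 1/3.
If it is under cup 2 (prior 1/3): the dealer opened cup 2, so this case is ruled out; weight (1/3)·0 = 0.
If it is under cup 3 (prior 1/3): cup 2 is available, opened with probability 5/6; weight (1/3)·(5/6) = 5/18.
The weights sum to 11/18.
So P(the pea under cup 3 | the dealer opened cup 2) = (5/18) / (11/18) = 5/11.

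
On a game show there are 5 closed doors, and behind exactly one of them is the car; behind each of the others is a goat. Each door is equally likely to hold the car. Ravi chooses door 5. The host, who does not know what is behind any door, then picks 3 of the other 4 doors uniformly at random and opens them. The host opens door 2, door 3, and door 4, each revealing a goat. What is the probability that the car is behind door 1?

Apply Bayes' rule, conditioning on where the car actually is.
If it is behind either of doors 1 and 5 (prior 1/5 each): the host picks exactly this set with probability 1/4 regardless, and none is the prize; weight (1/5)·(1/4) = 1/20 each.
If it is behind any of doors 2, 3, and 4 (prior 1/5 each): that door was opened and seen not to hold the prize — ruled out; weight (1/5)·0 = 0 each.
The weights sum to 1/10.
So P(the car behind door 1 | the host opened door 2, door 3, and door 4) = (1/20) / (1/10) = 1/2.

1/2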